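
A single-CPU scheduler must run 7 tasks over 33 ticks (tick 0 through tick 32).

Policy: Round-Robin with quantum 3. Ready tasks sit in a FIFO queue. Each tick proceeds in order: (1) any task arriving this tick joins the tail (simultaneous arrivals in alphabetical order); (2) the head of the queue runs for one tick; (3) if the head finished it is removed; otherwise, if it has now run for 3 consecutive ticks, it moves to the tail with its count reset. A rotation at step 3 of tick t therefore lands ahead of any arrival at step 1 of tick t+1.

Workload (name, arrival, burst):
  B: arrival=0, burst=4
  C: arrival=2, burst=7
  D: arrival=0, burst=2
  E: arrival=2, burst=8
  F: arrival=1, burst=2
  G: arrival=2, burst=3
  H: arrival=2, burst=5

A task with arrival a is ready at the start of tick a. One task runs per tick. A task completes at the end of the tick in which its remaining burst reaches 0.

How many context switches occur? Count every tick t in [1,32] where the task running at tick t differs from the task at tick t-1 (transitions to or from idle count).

t=0: queue=[B,D] q_used=0 → run B
t=1: queue=[B,D,F] q_used=1 → run B
t=2: queue=[B,D,F,C,E,G,H] q_used=2 → run B
t=3: queue=[D,F,C,E,G,H,B] q_used=0 → run D
t=4: queue=[D,F,C,E,G,H,B] q_used=1 → run D
t=5: queue=[F,C,E,G,H,B] q_used=0 → run F
t=6: queue=[F,C,E,G,H,B] q_used=1 → run F
t=7: queue=[C,E,G,H,B] q_used=0 → run C
t=8: queue=[C,E,G,H,B] q_used=1 → run C
t=9: queue=[C,E,G,H,B] q_used=2 → run C
t=10: queue=[E,G,H,B,C] q_used=0 → run E
t=11: queue=[E,G,H,B,C] q_used=1 → run E
t=12: queue=[E,G,H,B,C] q_used=2 → run E
t=13: queue=[G,H,B,C,E] q_used=0 → run G
t=14: queue=[G,H,B,C,E] q_used=1 → run G
t=15: queue=[G,H,B,C,E] q_used=2 → run G
t=16: queue=[H,B,C,E] q_used=0 → run H
t=17: queue=[H,B,C,E] q_used=1 → run H
t=18: queue=[H,B,C,E] q_used=2 → run H
t=19: queue=[B,C,E,H] q_used=0 → run B
t=20: queue=[C,E,H] q_used=0 → run C
t=21: queue=[C,E,H] q_used=1 → run C
t=22: queue=[C,E,H] q_used=2 → run C
t=23: queue=[E,H,C] q_used=0 → run E
t=24: queue=[E,H,C] q_used=1 → run E
t=25: queue=[E,H,C] q_used=2 → run E
t=26: queue=[H,C,E] q_used=0 → run H
t=27: queue=[H,C,E] q_used=1 → run H
t=28: queue=[C,E] q_used=0 → run C
t=29: queue=[E] q_used=0 → run E
t=30: queue=[E] q_used=1 → run E
t=31: (idle)
t=32: (idle)

context switches = 13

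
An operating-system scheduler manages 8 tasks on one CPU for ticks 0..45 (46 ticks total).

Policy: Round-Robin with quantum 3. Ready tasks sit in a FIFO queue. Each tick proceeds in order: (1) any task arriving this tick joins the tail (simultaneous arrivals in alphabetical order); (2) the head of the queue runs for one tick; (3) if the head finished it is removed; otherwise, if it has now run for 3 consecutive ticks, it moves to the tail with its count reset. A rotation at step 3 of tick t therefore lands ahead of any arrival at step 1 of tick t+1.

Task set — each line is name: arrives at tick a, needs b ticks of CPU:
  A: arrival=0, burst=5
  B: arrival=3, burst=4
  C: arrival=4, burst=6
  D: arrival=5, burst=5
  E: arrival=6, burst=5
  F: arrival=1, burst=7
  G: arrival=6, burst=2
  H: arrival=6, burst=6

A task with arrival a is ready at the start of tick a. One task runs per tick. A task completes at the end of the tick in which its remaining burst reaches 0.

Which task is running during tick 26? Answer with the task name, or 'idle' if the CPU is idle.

t=0: queue=[A] q_used=0 → run A
t=1: queue=[A,F] q_used=1 → run A
t=2: queue=[A,F] q_used=2 → run A
t=3: queue=[F,A,B] q_used=0 → run F
t=4: queue=[F,A,B,C] q_used=1 → run F
t=5: queue=[F,A,B,C,D] q_used=2 → run F
t=6: queue=[A,B,C,D,F,E,G,H] q_used=0 → run A
t=7: queue=[A,B,C,D,F,E,G,H] q_used=1 → run A
t=8: queue=[B,C,D,F,E,G,H] q_used=0 → run B
t=9: queue=[B,C,D,F,E,G,H] q_used=1 → run B
t=10: queue=[B,C,D,F,E,G,H] q_used=2 → run B
t=11: queue=[C,D,F,E,G,H,B] q_used=0 → run C
t=12: queue=[C,D,F,E,G,H,B] q_used=1 → run C
t=13: queue=[C,D,F,E,G,H,B] q_used=2 → run C
t=14: queue=[D,F,E,G,H,B,C] q_used=0 → run D
t=15: queue=[D,F,E,G,H,B,C] q_used=1 → run D
t=16: queue=[D,F,E,G,H,B,C] q_used=2 → run D
t=17: queue=[F,E,G,H,B,C,D] q_used=0 → run F
t=18: queue=[F,E,G,H,B,C,D] q_used=1 → run F
t=19: queue=[F,E,G,H,B,C,D] q_used=2 → run F
t=20: queue=[E,G,H,B,C,D,F] q_used=0 → run E
t=21: queue=[E,G,H,B,C,D,F] q_used=1 → run E
t=22: queue=[E,G,H,B,C,D,F] q_used=2 → run E
t=23: queue=[G,H,B,C,D,F,E] q_used=0 → run G
t=24: queue=[G,H,B,C,D,F,E] q_used=1 → run G
t=25: queue=[H,B,C,D,F,E] q_used=0 → run H
t=26: queue=[H,B,C,D,F,E] q_used=1 → run H
t=27: queue=[H,B,C,D,F,E] q_used=2 → run H
t=28: queue=[B,C,D,F,E,H] q_used=0 → run B
t=29: queue=[C,D,F,E,H] q_used=0 → run C
t=30: queue=[C,D,F,E,H] q_used=1 → run C
t=31: queue=[C,D,F,E,H] q_used=2 → run C
t=32: queue=[D,F,E,H] q_used=0 → run D
t=33: queue=[D,F,E,H] q_used=1 → run D
t=34: queue=[F,E,H] q_used=0 → run F
t=35: queue=[E,H] q_used=0 → run E
t=36: queue=[E,H] q_used=1 → run E
t=37: queue=[H] q_used=0 → run H
t=38: queue=[H] q_used=1 → run H
t=39: queue=[H] q_used=2 → run H
t=40: (idle)
t=41: (idle)
t=42: (idle)
t=43: (idle)
t=44: (idle)
t=45: (idle)

running at tick 26 = H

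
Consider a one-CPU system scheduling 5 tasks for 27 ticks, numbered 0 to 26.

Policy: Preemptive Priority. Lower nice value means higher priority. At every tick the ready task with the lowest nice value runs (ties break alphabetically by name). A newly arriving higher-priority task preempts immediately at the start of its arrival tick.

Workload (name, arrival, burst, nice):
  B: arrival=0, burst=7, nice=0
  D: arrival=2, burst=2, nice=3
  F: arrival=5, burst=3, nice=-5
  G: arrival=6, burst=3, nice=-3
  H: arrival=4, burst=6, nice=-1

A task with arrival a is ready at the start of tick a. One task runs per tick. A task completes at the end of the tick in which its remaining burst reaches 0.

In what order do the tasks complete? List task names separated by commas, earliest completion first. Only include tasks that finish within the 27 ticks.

completion order = F, G, H, B, D

t=0: ready={B} → run B
t=1: ready={B} → run B
t=2: ready={B,D} → run B
t=3: ready={B,D} → run B
t=4: ready={B,D,H} → run H
t=5: ready={B,D,F,H} → run F
t=6: ready={B,D,F,G,H} → run F
t=7: ready={B,D,F,G,H} → run F
t=8: ready={B,D,G,H} → run G
t=9: ready={B,D,G,H} → run G
t=10: ready={B,D,G,H} → run G
t=11: ready={B,D,H} → run H
t=12: ready={B,D,H} → run H
t=13: ready={B,D,H} → run H
t=14: ready={B,D,H} → run H
t=15: ready={B,D,H} → run H
t=16: ready={B,D} → run B
t=17: ready={B,D} → run B
t=18: ready={B,D} → run B
t=19: ready={D} → run D
t=20: ready={D} → run D
t=21: (idle)
t=22: (idle)
t=23: (idle)
t=24: (idle)
t=25: (idle)
t=26: (idle)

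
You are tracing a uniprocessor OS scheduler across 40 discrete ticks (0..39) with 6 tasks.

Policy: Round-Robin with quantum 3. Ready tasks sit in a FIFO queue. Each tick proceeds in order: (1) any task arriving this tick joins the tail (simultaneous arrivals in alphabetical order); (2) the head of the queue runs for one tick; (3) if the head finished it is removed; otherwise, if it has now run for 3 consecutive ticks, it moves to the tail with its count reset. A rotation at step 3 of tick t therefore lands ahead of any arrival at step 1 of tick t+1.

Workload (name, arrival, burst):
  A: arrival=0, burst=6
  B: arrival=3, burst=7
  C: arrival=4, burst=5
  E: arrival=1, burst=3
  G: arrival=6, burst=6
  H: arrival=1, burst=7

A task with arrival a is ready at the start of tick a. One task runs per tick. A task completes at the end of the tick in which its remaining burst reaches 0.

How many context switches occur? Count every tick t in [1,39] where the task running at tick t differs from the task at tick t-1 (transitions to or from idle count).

t=0: queue=[A] q_used=0 → run A
t=1: queue=[A,E,H] q_used=1 → run A
t=2: queue=[A,E,H] q_used=2 → run A
t=3: queue=[E,H,A,B] q_used=0 → run E
t=4: queue=[E,H,A,B,C] q_used=1 → run E
t=5: queue=[E,H,A,B,C] q_used=2 → run E
t=6: queue=[H,A,B,C,G] q_used=0 → run H
t=7: queue=[H,A,B,C,G] q_used=1 → run H
t=8: queue=[H,A,B,C,G] q_used=2 → run H
t=9: queue=[A,B,C,G,H] q_used=0 → run A
t=10: queue=[A,B,C,G,H] q_used=1 → run A
t=11: queue=[A,B,C,G,H] q_used=2 → run A
t=12: queue=[B,C,G,H] q_used=0 → run B
t=13: queue=[B,C,G,H] q_used=1 → run B
t=14: queue=[B,C,G,H] q_used=2 → run B
t=15: queue=[C,G,H,B] q_used=0 → run C
t=16: queue=[C,G,H,B] q_used=1 → run C
t=17: queue=[C,G,H,B] q_used=2 → run C
t=18: queue=[G,H,B,C] q_used=0 → run G
t=19: queue=[G,H,B,C] q_used=1 → run G
t=20: queue=[G,H,B,C] q_used=2 → run G
t=21: queue=[H,B,C,G] q_used=0 → run H
t=22: queue=[H,B,C,G] q_used=1 → run H
t=23: queue=[H,B,C,G] q_used=2 → run H
t=24: queue=[B,C,G,H] q_used=0 → run B
t=25: queue=[B,C,G,H] q_used=1 → run B
t=26: queue=[B,C,G,H] q_used=2 → run B
t=27: queue=[C,G,H,B] q_used=0 → run C
t=28: queue=[C,G,H,B] q_used=1 → run C
t=29: queue=[G,H,B] q_used=0 → run G
t=30: queue=[G,H,B] q_used=1 → run G
t=31: queue=[G,H,B] q_used=2 → run G
t=32: queue=[H,B] q_used=0 → run H
t=33: queue=[B] q_used=0 → run B
t=34: (idle)
t=35: (idle)
t=36: (idle)
t=37: (idle)
t=38: (idle)
t=39: (idle)

context switches = 13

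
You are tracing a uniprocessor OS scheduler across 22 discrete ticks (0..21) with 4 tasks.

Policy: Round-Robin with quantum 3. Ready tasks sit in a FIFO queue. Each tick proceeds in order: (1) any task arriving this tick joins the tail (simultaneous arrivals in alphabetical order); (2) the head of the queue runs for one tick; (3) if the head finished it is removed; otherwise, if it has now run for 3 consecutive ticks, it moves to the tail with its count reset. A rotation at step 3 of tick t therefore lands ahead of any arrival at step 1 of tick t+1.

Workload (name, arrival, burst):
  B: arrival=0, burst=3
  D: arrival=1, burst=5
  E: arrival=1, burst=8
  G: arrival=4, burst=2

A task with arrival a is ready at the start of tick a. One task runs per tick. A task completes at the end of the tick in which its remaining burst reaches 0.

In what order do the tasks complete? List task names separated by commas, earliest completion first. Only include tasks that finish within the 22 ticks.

completion order = B, G, D, E

t=0: queue=[B] q_used=0 → run B
t=1: queue=[B,D,E] q_used=1 → run B
t=2: queue=[B,D,E] q_used=2 → run B
t=3: queue=[D,E] q_used=0 → run D
t=4: queue=[D,E,G] q_used=1 → run D
t=5: queue=[D,E,G] q_used=2 → run D
t=6: queue=[E,G,D] q_used=0 → run E
t=7: queue=[E,G,D] q_used=1 → run E
t=8: queue=[E,G,D] q_used=2 → run E
t=9: queue=[G,D,E] q_used=0 → run G
t=10: queue=[G,D,E] q_used=1 → run G
t=11: queue=[D,E] q_used=0 → run D
t=12: queue=[D,E] q_used=1 → run D
t=13: queue=[E] q_used=0 → run E
t=14: queue=[E] q_used=1 → run E
t=15: queue=[E] q_used=2 → run E
t=16: queue=[E] q_used=0 → run E
t=17: queue=[E] q_used=1 → run E
t=18: (idle)
t=19: (idle)
t=20: (idle)
t=21: (idle)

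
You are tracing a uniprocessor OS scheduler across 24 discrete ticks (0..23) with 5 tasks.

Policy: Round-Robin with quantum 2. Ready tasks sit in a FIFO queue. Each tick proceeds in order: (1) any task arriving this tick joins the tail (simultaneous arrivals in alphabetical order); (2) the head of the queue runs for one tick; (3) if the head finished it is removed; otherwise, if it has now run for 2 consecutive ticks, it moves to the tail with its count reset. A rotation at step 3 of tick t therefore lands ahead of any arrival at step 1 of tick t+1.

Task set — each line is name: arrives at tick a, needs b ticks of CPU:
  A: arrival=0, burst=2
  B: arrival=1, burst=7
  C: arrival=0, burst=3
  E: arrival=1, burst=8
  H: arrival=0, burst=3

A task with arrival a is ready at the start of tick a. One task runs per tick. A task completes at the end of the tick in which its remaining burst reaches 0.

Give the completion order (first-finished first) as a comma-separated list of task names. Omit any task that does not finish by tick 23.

completion order = A, C, H, B, E

t=0: queue=[A,C,H] q_used=0 → run A
t=1: queue=[A,C,H,B,E] q_used=1 → run A
t=2: queue=[C,H,B,E] q_used=0 → run C
t=3: queue=[C,H,B,E] q_used=1 → run C
t=4: queue=[H,B,E,C] q_used=0 → run H
t=5: queue=[H,B,E,C] q_used=1 → run H
t=6: queue=[B,E,C,H] q_used=0 → run B
t=7: queue=[B,E,C,H] q_used=1 → run B
t=8: queue=[E,C,H,B] q_used=0 → run E
t=9: queue=[E,C,H,B] q_used=1 → run E
t=10: queue=[C,H,B,E] q_used=0 → run C
t=11: queue=[H,B,E] q_used=0 → run H
t=12: queue=[B,E] q_used=0 → run B
t=13: queue=[B,E] q_used=1 → run B
t=14: queue=[E,B] q_used=0 → run E
t=15: queue=[E,B] q_used=1 → run E
t=16: queue=[B,E] q_used=0 → run B
t=17: queue=[B,E] q_used=1 → run B
t=18: queue=[E,B] q_used=0 → run E
t=19: queue=[E,B] q_used=1 → run E
t=20: queue=[B,E] q_used=0 → run B
t=21: queue=[E] q_used=0 → run E
t=22: queue=[E] q_used=1 → run E
t=23: (idle)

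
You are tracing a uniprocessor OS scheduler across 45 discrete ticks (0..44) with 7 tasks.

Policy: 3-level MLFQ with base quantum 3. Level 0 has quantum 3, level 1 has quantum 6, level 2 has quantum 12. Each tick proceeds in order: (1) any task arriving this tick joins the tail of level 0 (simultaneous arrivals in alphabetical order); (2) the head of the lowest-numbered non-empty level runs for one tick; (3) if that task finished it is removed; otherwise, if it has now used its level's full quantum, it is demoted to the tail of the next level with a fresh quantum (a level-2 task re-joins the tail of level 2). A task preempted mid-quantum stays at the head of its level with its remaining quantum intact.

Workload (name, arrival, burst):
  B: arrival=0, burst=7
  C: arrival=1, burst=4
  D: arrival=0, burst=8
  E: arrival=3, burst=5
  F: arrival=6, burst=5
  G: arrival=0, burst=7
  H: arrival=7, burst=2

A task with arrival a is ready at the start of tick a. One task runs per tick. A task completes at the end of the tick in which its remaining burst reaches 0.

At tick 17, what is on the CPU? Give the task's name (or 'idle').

t=0: L0/L1/L2 = BDG/-/- → run B
t=1: L0/L1/L2 = BDGC/-/- → run B
t=2: L0/L1/L2 = BDGC/-/- → run B
t=3: L0/L1/L2 = DGCE/B/- → run D
t=4: L0/L1/L2 = DGCE/B/- → run D
t=5: L0/L1/L2 = DGCE/B/- → run D
t=6: L0/L1/L2 = GCEF/BD/- → run G
t=7: L0/L1/L2 = GCEFH/BD/- → run G
t=8: L0/L1/L2 = GCEFH/BD/- → run G
t=9: L0/L1/L2 = CEFH/BDG/- → run C
t=10: L0/L1/L2 = CEFH/BDG/- → run C
t=11: L0/L1/L2 = CEFH/BDG/- → run C
t=12: L0/L1/L2 = EFH/BDGC/- → run E
t=13: L0/L1/L2 = EFH/BDGC/- → run E
t=14: L0/L1/L2 = EFH/BDGC/- → run E
t=15: L0/L1/L2 = FH/BDGCE/- → run F
t=16: L0/L1/L2 = FH/BDGCE/- → run F
t=17: L0/L1/L2 = FH/BDGCE/- → run F
t=18: L0/L1/L2 = H/BDGCEF/- → run H
t=19: L0/L1/L2 = H/BDGCEF/- → run H
t=20: L0/L1/L2 = -/BDGCEF/- → run B
t=21: L0/L1/L2 = -/BDGCEF/- → run B
t=22: L0/L1/L2 = -/BDGCEF/- → run B
t=23: L0/L1/L2 = -/BDGCEF/- → run B
t=24: L0/L1/L2 = -/DGCEF/- → run D
t=25: L0/L1/L2 = -/DGCEF/- → run D
t=26: L0/L1/L2 = -/DGCEF/- → run D
t=27: L0/L1/L2 = -/DGCEF/- → run D
t=28: L0/L1/L2 = -/DGCEF/- → run D
t=29: L0/L1/L2 = -/GCEF/- → run G
t=30: L0/L1/L2 = -/GCEF/- → run G
t=31: L0/L1/L2 = -/GCEF/- → run G
t=32: L0/L1/L2 = -/GCEF/- → run G
t=33: L0/L1/L2 = -/CEF/- → run C
t=34: L0/L1/L2 = -/EF/- → run E
t=35: L0/L1/L2 = -/EF/- → run E
t=36: L0/L1/L2 = -/F/- → run F
t=37: L0/L1/L2 = -/F/- → run F
t=38: (idle)
t=39: (idle)
t=40: (idle)
t=41: (idle)
t=42: (idle)
t=43: (idle)
t=44: (idle)

running at tick 17 = F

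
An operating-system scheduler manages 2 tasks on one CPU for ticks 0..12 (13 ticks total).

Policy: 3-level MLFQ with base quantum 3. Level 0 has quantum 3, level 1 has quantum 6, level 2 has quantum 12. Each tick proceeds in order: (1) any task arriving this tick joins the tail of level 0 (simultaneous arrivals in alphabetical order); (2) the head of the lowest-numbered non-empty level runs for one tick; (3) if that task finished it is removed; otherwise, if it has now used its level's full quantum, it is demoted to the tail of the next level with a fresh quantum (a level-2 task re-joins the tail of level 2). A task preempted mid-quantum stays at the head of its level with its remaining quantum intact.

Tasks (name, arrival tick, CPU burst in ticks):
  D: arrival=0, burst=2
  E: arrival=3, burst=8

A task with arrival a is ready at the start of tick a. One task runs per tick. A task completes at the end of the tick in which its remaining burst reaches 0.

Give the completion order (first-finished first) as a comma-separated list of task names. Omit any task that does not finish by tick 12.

t=0: L0/L1/L2 = D/-/- → run D
t=1: L0/L1/L2 = D/-/- → run D
t=2: (idle)
t=3: L0/L1/L2 = E/-/- → run E
t=4: L0/L1/L2 = E/-/- → run E
t=5: L0/L1/L2 = E/-/- → run E
t=6: L0/L1/L2 = -/E/- → run E
t=7: L0/L1/L2 = -/E/- → run E
t=8: L0/L1/L2 = -/E/- → run E
t=9: L0/L1/L2 = -/E/- → run E
t=10: L0/L1/L2 = -/E/- → run E
t=11: (idle)
t=12: (idle)

completion order = D, E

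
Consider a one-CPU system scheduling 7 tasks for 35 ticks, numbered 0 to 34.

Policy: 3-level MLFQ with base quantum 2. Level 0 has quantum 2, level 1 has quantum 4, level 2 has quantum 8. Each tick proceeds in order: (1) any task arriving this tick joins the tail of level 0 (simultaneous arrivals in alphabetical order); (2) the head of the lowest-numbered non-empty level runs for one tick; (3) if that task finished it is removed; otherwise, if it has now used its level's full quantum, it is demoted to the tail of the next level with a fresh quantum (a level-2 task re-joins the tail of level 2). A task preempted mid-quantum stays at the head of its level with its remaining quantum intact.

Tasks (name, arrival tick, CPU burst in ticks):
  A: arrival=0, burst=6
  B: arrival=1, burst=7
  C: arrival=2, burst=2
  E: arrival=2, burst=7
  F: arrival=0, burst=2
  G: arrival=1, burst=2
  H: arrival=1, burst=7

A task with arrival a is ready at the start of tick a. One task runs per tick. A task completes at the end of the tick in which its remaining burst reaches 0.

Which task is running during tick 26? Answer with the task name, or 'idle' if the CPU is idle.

running at tick 26 = E

t=0: L0/L1/L2 = AF/-/- → run A
t=1: L0/L1/L2 = AFBGH/-/- → run A
t=2: L0/L1/L2 = FBGHCE/A/- → run F
t=3: L0/L1/L2 = FBGHCE/A/- → run F
t=4: L0/L1/L2 = BGHCE/A/- → run B
t=5: L0/L1/L2 = BGHCE/A/- → run B
t=6: L0/L1/L2 = GHCE/AB/- → run G
t=7: L0/L1/L2 = GHCE/AB/- → run G
t=8: L0/L1/L2 = HCE/AB/- → run H
t=9: L0/L1/L2 = HCE/AB/- → run H
t=10: L0/L1/L2 = CE/ABH/- → run C
t=11: L0/L1/L2 = CE/ABH/- → run C
t=12: L0/L1/L2 = E/ABH/- → run E
t=13: L0/L1/L2 = E/ABH/- → run E
t=14: L0/L1/L2 = -/ABHE/- → run A
t=15: L0/L1/L2 = -/ABHE/- → run A
t=16: L0/L1/L2 = -/ABHE/- → run A
t=17: L0/L1/L2 = -/ABHE/- → run A
t=18: L0/L1/L2 = -/BHE/- → run B
t=19: L0/L1/L2 = -/BHE/- → run B
t=20: L0/L1/L2 = -/BHE/- → run B
t=21: L0/L1/L2 = -/BHE/- → run B
t=22: L0/L1/L2 = -/HE/B → run H
t=23: L0/L1/L2 = -/HE/B → run H
t=24: L0/L1/L2 = -/HE/B → run H
t=25: L0/L1/L2 = -/HE/B → run H
t=26: L0/L1/L2 = -/E/BH → run E
t=27: L0/L1/L2 = -/E/BH → run E
t=28: L0/L1/L2 = -/E/BH → run E
t=29: L0/L1/L2 = -/E/BH → run E
t=30: L0/L1/L2 = -/-/BHE → run B
t=31: L0/L1/L2 = -/-/HE → run H
t=32: L0/L1/L2 = -/-/E → run E
t=33: (idle)
t=34: (idle)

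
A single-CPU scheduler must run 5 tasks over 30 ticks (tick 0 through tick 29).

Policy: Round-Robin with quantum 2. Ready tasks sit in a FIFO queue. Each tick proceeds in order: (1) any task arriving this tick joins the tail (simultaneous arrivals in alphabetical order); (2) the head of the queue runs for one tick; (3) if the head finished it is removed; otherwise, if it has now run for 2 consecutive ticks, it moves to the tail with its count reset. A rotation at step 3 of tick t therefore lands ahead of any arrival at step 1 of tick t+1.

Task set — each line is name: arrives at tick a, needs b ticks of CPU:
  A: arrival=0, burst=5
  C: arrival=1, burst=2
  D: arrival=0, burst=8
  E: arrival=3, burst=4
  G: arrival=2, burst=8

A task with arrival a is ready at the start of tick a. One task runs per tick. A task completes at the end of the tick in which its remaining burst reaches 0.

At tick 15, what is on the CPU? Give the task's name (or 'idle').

running at tick 15 = G

t=0: queue=[A,D] q_used=0 → run A
t=1: queue=[A,D,C] q_used=1 → run A
t=2: queue=[D,C,A,G] q_used=0 → run D
t=3: queue=[D,C,A,G,E] q_used=1 → run D
t=4: queue=[C,A,G,E,D] q_used=0 → run C
t=5: queue=[C,A,G,E,D] q_used=1 → run C
t=6: queue=[A,G,E,D] q_used=0 → run A
t=7: queue=[A,G,E,D] q_used=1 → run A
t=8: queue=[G,E,D,A] q_used=0 → run G
t=9: queue=[G,E,D,A] q_used=1 → run G
t=10: queue=[E,D,A,G] q_used=0 → run E
t=11: queue=[E,D,A,G] q_used=1 → run E
t=12: queue=[D,A,G,E] q_used=0 → run D
t=13: queue=[D,A,G,E] q_used=1 → run D
t=14: queue=[A,G,E,D] q_used=0 → run A
t=15: queue=[G,E,D] q_used=0 → run G
t=16: queue=[G,E,D] q_used=1 → run G
t=17: queue=[E,D,G] q_used=0 → run E
t=18: queue=[E,D,G] q_used=1 → run E
t=19: queue=[D,G] q_used=0 → run D
t=20: queue=[D,G] q_used=1 → run D
t=21: queue=[G,D] q_used=0 → run G
t=22: queue=[G,D] q_used=1 → run G
t=23: queue=[D,G] q_used=0 → run D
t=24: queue=[D,G] q_used=1 → run D
t=25: queue=[G] q_used=0 → run G
t=26: queue=[G] q_used=1 → run G
t=27: (idle)
t=28: (idle)
t=29: (idle)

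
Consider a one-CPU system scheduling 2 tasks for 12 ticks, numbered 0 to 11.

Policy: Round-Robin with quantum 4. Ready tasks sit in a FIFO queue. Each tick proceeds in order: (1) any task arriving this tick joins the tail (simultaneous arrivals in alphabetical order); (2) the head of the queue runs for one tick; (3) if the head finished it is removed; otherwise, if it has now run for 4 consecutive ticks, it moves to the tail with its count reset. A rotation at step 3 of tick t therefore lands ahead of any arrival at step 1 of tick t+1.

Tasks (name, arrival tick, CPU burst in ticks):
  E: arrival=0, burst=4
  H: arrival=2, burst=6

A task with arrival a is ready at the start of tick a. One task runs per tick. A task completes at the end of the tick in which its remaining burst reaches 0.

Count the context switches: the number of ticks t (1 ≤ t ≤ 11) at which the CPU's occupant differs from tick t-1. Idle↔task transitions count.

t=0: queue=[E] q_used=0 → run E
t=1: queue=[E] q_used=1 → run E
t=2: queue=[E,H] q_used=2 → run E
t=3: queue=[E,H] q_used=3 → run E
t=4: queue=[H] q_used=0 → run H
t=5: queue=[H] q_used=1 → run H
t=6: queue=[H] q_used=2 → run H
t=7: queue=[H] q_used=3 → run H
t=8: queue=[H] q_used=0 → run H
t=9: queue=[H] q_used=1 → run H
t=10: (idle)
t=11: (idle)

context switches = 2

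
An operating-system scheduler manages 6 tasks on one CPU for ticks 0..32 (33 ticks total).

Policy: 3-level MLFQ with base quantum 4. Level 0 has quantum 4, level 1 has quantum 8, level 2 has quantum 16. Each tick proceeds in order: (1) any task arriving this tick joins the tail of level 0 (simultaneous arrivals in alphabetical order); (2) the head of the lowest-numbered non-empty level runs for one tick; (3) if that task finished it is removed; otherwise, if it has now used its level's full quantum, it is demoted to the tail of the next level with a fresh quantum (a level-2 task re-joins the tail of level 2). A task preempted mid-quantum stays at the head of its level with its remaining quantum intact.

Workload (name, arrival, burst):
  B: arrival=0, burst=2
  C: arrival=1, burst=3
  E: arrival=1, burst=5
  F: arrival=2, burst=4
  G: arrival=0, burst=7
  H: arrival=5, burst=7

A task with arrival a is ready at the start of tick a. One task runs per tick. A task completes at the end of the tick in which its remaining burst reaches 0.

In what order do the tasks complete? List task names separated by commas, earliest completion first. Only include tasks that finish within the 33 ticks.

completion order = B, C, F, G, E, H

t=0: L0/L1/L2 = BG/-/- → run B
t=1: L0/L1/L2 = BGCE/-/- → run B
t=2: L0/L1/L2 = GCEF/-/- → run G
t=3: L0/L1/L2 = GCEF/-/- → run G
t=4: L0/L1/L2 = GCEF/-/- → run G
t=5: L0/L1/L2 = GCEFH/-/- → run G
t=6: L0/L1/L2 = CEFH/G/- → run C
t=7: L0/L1/L2 = CEFH/G/- → run C
t=8: L0/L1/L2 = CEFH/G/- → run C
t=9: L0/L1/L2 = EFH/G/- → run E
t=10: L0/L1/L2 = EFH/G/- → run E
t=11: L0/L1/L2 = EFH/G/- → run E
t=12: L0/L1/L2 = EFH/G/- → run E
t=13: L0/L1/L2 = FH/GE/- → run F
t=14: L0/L1/L2 = FH/GE/- → run F
t=15: L0/L1/L2 = FH/GE/- → run F
t=16: L0/L1/L2 = FH/GE/- → run F
t=17: L0/L1/L2 = H/GE/- → run H
t=18: L0/L1/L2 = H/GE/- → run H
t=19: L0/L1/L2 = H/GE/- → run H
t=20: L0/L1/L2 = H/GE/- → run H
t=21: L0/L1/L2 = -/GEH/- → run G
t=22: L0/L1/L2 = -/GEH/- → run G
t=23: L0/L1/L2 = -/GEH/- → run G
t=24: L0/L1/L2 = -/EH/- → run E
t=25: L0/L1/L2 = -/H/- → run H
t=26: L0/L1/L2 = -/H/- → run H
t=27: L0/L1/L2 = -/H/- → run H
t=28: (idle)
t=29: (idle)
t=30: (idle)
t=31: (idle)
t=32: (idle)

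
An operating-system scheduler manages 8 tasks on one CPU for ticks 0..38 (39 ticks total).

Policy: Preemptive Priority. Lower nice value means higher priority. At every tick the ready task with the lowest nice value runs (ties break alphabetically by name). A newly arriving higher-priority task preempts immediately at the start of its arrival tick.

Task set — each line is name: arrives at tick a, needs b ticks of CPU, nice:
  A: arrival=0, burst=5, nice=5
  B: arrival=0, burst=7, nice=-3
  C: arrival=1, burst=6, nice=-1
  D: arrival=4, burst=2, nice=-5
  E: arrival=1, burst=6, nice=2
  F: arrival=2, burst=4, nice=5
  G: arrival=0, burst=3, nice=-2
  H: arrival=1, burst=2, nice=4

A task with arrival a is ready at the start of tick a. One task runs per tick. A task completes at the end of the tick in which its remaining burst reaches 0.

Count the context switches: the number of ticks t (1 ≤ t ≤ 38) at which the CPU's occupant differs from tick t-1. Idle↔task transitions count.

context switches = 9

t=0: ready={A,B,G} → run B
t=1: ready={A,B,C,E,G,H} → run B
t=2: ready={A,B,C,E,F,G,H} → run B
t=3: ready={A,B,C,E,F,G,H} → run B
t=4: ready={A,B,C,D,E,F,G,H} → run D
t=5: ready={A,B,C,D,E,F,G,H} → run D
t=6: ready={A,B,C,E,F,G,H} → run B
t=7: ready={A,B,C,E,F,G,H} → run B
t=8: ready={A,B,C,E,F,G,H} → run B
t=9: ready={A,C,E,F,G,H} → run G
t=10: ready={A,C,E,F,G,H} → run G
t=11: ready={A,C,E,F,G,H} → run G
t=12: ready={A,C,E,F,H} → run C
t=13: ready={A,C,E,F,H} → run C
t=14: ready={A,C,E,F,H} → run C
t=15: ready={A,C,E,F,H} → run C
t=16: ready={A,C,E,F,H} → run C
t=17: ready={A,C,E,F,H} → run C
t=18: ready={A,E,F,H} → run E
t=19: ready={A,E,F,H} → run E
t=20: ready={A,E,F,H} → run E
t=21: ready={A,E,F,H} → run E
t=22: ready={A,E,F,H} → run E
t=23: ready={A,E,F,H} → run E
t=24: ready={A,F,H} → run H
t=25: ready={A,F,H} → run H
t=26: ready={A,F} → run A
t=27: ready={A,F} → run A
t=28: ready={A,F} → run A
t=29: ready={A,F} → run A
t=30: ready={A,F} → run A
t=31: ready={F} → run F
t=32: ready={F} → run F
t=33: ready={F} → run F
t=34: ready={F} → run F
t=35: (idle)
t=36: (idle)
t=37: (idle)
t=38: (idle)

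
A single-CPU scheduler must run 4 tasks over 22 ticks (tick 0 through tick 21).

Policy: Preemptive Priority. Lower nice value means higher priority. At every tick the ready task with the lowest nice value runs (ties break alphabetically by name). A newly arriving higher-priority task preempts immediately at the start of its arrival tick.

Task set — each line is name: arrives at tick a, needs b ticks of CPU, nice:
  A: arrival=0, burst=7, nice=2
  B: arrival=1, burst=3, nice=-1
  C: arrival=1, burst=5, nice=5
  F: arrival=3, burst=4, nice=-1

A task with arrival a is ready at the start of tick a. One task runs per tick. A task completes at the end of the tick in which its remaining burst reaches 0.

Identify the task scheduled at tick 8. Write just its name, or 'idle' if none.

running at tick 8 = A

t=0: ready={A} → run A
t=1: ready={A,B,C} → run B
t=2: ready={A,B,C} → run B
t=3: ready={A,B,C,F} → run B
t=4: ready={A,C,F} → run F
t=5: ready={A,C,F} → run F
t=6: ready={A,C,F} → run F
t=7: ready={A,C,F} → run F
t=8: ready={A,C} → run A
t=9: ready={A,C} → run A
t=10: ready={A,C} → run A
t=11: ready={A,C} → run A
t=12: ready={A,C} → run A
t=13: ready={A,C} → run A
t=14: ready={C} → run C
t=15: ready={C} → run C
t=16: ready={C} → run C
t=17: ready={C} → run C
t=18: ready={C} → run C
t=19: (idle)
t=20: (idle)
t=21: (idle)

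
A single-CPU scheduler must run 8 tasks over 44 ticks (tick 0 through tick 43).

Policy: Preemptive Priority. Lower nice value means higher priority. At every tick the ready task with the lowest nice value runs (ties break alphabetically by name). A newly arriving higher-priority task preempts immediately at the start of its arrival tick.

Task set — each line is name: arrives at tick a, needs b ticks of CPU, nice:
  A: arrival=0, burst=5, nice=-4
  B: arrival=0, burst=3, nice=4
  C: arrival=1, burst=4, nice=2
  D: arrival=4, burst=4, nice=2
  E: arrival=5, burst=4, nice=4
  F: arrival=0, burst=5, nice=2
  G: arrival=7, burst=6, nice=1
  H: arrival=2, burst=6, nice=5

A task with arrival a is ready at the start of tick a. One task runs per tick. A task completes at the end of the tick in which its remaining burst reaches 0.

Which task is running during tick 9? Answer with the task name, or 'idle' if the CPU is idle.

t=0: ready={A,B,F} → run A
t=1: ready={A,B,C,F} → run A
t=2: ready={A,B,C,F,H} → run A
t=3: ready={A,B,C,F,H} → run A
t=4: ready={A,B,C,D,F,H} → run A
t=5: ready={B,C,D,E,F,H} → run C
t=6: ready={B,C,D,E,F,H} → run C
t=7: ready={B,C,D,E,F,G,H} → run G
t=8: ready={B,C,D,E,F,G,H} → run G
t=9: ready={B,C,D,E,F,G,H} → run G
t=10: ready={B,C,D,E,F,G,H} → run G
t=11: ready={B,C,D,E,F,G,H} → run G
t=12: ready={B,C,D,E,F,G,H} → run G
t=13: ready={B,C,D,E,F,H} → run C
t=14: ready={B,C,D,E,F,H} → run C
t=15: ready={B,D,E,F,H} → run D
t=16: ready={B,D,E,F,H} → run D
t=17: ready={B,D,E,F,H} → run D
t=18: ready={B,D,E,F,H} → run D
t=19: ready={B,E,F,H} → run F
t=20: ready={B,E,F,H} → run F
t=21: ready={B,E,F,H} → run F
t=22: ready={B,E,F,H} → run F
t=23: ready={B,E,F,H} → run F
t=24: ready={B,E,H} → run B
t=25: ready={B,E,H} → run B
t=26: ready={B,E,H} → run B
t=27: ready={E,H} → run E
t=28: ready={E,H} → run E
t=29: ready={E,H} → run E
t=30: ready={E,H} → run E
t=31: ready={H} → run H
t=32: ready={H} → run H
t=33: ready={H} → run H
t=34: ready={H} → run H
t=35: ready={H} → run H
t=36: ready={H} → run H
t=37: (idle)
t=38: (idle)
t=39: (idle)
t=40: (idle)
t=41: (idle)
t=42: (idle)
t=43: (idle)

running at tick 9 = G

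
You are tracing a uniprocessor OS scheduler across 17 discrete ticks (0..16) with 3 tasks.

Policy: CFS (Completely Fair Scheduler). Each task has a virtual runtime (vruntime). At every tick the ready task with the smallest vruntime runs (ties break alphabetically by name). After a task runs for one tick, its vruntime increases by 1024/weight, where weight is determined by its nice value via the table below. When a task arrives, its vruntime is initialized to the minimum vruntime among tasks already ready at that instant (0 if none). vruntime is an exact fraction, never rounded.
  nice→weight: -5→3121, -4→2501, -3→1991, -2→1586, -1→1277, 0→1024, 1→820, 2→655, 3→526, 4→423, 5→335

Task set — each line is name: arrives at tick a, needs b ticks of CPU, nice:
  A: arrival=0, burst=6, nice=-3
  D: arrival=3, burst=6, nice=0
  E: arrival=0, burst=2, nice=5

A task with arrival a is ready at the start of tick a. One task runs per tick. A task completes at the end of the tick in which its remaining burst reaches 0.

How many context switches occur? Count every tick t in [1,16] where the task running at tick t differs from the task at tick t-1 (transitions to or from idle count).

context switches = 10

t=0: vr[A=0 E=0] → run A
t=1: vr[A=1024/1991 E=0] → run E
t=2: vr[A=1024/1991 E=1024/335] → run A
t=3: vr[A=2048/1991 D=2048/1991 E=1024/335] → run A
t=4: vr[A=3072/1991 D=2048/1991 E=1024/335] → run D
t=5: vr[A=3072/1991 D=4039/1991 E=1024/335] → run A
t=6: vr[A=4096/1991 D=4039/1991 E=1024/335] → run D
t=7: vr[A=4096/1991 D=6030/1991 E=1024/335] → run A
t=8: vr[A=5120/1991 D=6030/1991 E=1024/335] → run A
t=9: vr[D=6030/1991 E=1024/335] → run D
t=10: vr[D=8021/1991 E=1024/335] → run E
t=11: vr[D=8021/1991] → run D
t=12: vr[D=10012/1991] → run D
t=13: vr[D=12003/1991] → run D
t=14: (idle)
t=15: (idle)
t=16: (idle)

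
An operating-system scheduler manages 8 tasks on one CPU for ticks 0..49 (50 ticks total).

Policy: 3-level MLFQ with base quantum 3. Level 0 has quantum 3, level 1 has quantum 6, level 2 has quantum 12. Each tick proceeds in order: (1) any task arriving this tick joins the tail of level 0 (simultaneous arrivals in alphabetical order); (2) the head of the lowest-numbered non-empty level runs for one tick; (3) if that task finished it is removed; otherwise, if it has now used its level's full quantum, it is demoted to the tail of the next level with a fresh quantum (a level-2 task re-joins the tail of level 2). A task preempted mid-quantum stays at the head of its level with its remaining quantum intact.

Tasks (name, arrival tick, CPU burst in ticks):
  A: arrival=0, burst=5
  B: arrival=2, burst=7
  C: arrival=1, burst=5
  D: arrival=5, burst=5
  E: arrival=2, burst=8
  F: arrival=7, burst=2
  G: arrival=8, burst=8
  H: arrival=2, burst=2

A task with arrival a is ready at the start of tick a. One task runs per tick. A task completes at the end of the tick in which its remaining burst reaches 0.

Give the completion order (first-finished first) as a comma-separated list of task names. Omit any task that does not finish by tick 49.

completion order = H, F, A, C, B, E, D, G

t=0: L0/L1/L2 = A/-/- → run A
t=1: L0/L1/L2 = AC/-/- → run A
t=2: L0/L1/L2 = ACBEH/-/- → run A
t=3: L0/L1/L2 = CBEH/A/- → run C
t=4: L0/L1/L2 = CBEH/A/- → run C
t=5: L0/L1/L2 = CBEHD/A/- → run C
t=6: L0/L1/L2 = BEHD/AC/- → run B
t=7: L0/L1/L2 = BEHDF/AC/- → run B
t=8: L0/L1/L2 = BEHDFG/AC/- → run B
t=9: L0/L1/L2 = EHDFG/ACB/- → run E
t=10: L0/L1/L2 = EHDFG/ACB/- → run E
t=11: L0/L1/L2 = EHDFG/ACB/- → run E
t=12: L0/L1/L2 = HDFG/ACBE/- → run H
t=13: L0/L1/L2 = HDFG/ACBE/- → run H
t=14: L0/L1/L2 = DFG/ACBE/- → run D
t=15: L0/L1/L2 = DFG/ACBE/- → run D
t=16: L0/L1/L2 = DFG/ACBE/- → run D
t=17: L0/L1/L2 = FG/ACBED/- → run F
t=18: L0/L1/L2 = FG/ACBED/- → run F
t=19: L0/L1/L2 = G/ACBED/- → run G
t=20: L0/L1/L2 = G/ACBED/- → run G
t=21: L0/L1/L2 = G/ACBED/- → run G
t=22: L0/L1/L2 = -/ACBEDG/- → run A
t=23: L0/L1/L2 = -/ACBEDG/- → run A
t=24: L0/L1/L2 = -/CBEDG/- → run C
t=25: L0/L1/L2 = -/CBEDG/- → run C
t=26: L0/L1/L2 = -/BEDG/- → run B
t=27: L0/L1/L2 = -/BEDG/- → run B
t=28: L0/L1/L2 = -/BEDG/- → run B
t=29: L0/L1/L2 = -/BEDG/- → run B
t=30: L0/L1/L2 = -/EDG/- → run E
t=31: L0/L1/L2 = -/EDG/- → run E
t=32: L0/L1/L2 = -/EDG/- → run E
t=33: L0/L1/L2 = -/EDG/- → run E
t=34: L0/L1/L2 = -/EDG/- → run E
t=35: L0/L1/L2 = -/DG/- → run D
t=36: L0/L1/L2 = -/DG/- → run D
t=37: L0/L1/L2 = -/G/- → run G
t=38: L0/L1/L2 = -/G/- → run G
t=39: L0/L1/L2 = -/G/- → run G
t=40: L0/L1/L2 = -/G/- → run G
t=41: L0/L1/L2 = -/G/- → run G
t=42: (idle)
t=43: (idle)
t=44: (idle)
t=45: (idle)
t=46: (idle)
t=47: (idle)
t=48: (idle)
t=49: (idle)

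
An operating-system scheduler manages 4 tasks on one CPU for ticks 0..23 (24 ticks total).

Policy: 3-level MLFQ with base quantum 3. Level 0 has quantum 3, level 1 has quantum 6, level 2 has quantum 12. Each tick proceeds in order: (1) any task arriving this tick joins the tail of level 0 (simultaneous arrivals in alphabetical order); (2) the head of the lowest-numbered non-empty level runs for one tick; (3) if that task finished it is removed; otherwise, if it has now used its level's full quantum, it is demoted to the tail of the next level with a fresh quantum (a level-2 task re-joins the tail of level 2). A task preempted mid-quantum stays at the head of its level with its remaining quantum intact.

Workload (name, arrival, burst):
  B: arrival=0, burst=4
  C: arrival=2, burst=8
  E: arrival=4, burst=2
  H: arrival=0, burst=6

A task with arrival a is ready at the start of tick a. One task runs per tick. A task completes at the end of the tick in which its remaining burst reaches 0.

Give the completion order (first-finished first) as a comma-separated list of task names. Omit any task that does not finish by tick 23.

completion order = E, B, H, C

t=0: L0/L1/L2 = BH/-/- → run B
t=1: L0/L1/L2 = BH/-/- → run B
t=2: L0/L1/L2 = BHC/-/- → run B
t=3: L0/L1/L2 = HC/B/- → run H
t=4: L0/L1/L2 = HCE/B/- → run H
t=5: L0/L1/L2 = HCE/B/- → run H
t=6: L0/L1/L2 = CE/BH/- → run C
t=7: L0/L1/L2 = CE/BH/- → run C
t=8: L0/L1/L2 = CE/BH/- → run C
t=9: L0/L1/L2 = E/BHC/- → run E
t=10: L0/L1/L2 = E/BHC/- → run E
t=11: L0/L1/L2 = -/BHC/- → run B
t=12: L0/L1/L2 = -/HC/- → run H
t=13: L0/L1/L2 = -/HC/- → run H
t=14: L0/L1/L2 = -/HC/- → run H
t=15: L0/L1/L2 = -/C/- → run C
t=16: L0/L1/L2 = -/C/- → run C
t=17: L0/L1/L2 = -/C/- → run C
t=18: L0/L1/L2 = -/C/- → run C
t=19: L0/L1/L2 = -/C/- → run C
t=20: (idle)
t=21: (idle)
t=22: (idle)
t=23: (idle)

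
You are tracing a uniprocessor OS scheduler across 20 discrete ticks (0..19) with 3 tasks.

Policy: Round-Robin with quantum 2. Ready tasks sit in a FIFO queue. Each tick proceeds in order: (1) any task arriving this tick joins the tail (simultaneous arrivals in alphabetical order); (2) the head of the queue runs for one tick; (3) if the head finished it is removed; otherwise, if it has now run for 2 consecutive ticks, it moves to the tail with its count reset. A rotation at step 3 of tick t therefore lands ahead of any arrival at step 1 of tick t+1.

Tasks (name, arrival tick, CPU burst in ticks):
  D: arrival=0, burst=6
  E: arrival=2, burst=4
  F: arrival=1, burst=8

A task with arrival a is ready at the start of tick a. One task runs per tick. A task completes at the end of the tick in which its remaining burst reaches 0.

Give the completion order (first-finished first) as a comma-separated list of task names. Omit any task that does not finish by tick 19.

completion order = D, E, F

t=0: queue=[D] q_used=0 → run D
t=1: queue=[D,F] q_used=1 → run D
t=2: queue=[F,D,E] q_used=0 → run F
t=3: queue=[F,D,E] q_used=1 → run F
t=4: queue=[D,E,F] q_used=0 → run D
t=5: queue=[D,E,F] q_used=1 → run D
t=6: queue=[E,F,D] q_used=0 → run E
t=7: queue=[E,F,D] q_used=1 → run E
t=8: queue=[F,D,E] q_used=0 → run F
t=9: queue=[F,D,E] q_used=1 → run F
t=10: queue=[D,E,F] q_used=0 → run D
t=11: queue=[D,E,F] q_used=1 → run D
t=12: queue=[E,F] q_used=0 → run E
t=13: queue=[E,F] q_used=1 → run E
t=14: queue=[F] q_used=0 → run F
t=15: queue=[F] q_used=1 → run F
t=16: queue=[F] q_used=0 → run F
t=17: queue=[F] q_used=1 → run F
t=18: (idle)
t=19: (idle)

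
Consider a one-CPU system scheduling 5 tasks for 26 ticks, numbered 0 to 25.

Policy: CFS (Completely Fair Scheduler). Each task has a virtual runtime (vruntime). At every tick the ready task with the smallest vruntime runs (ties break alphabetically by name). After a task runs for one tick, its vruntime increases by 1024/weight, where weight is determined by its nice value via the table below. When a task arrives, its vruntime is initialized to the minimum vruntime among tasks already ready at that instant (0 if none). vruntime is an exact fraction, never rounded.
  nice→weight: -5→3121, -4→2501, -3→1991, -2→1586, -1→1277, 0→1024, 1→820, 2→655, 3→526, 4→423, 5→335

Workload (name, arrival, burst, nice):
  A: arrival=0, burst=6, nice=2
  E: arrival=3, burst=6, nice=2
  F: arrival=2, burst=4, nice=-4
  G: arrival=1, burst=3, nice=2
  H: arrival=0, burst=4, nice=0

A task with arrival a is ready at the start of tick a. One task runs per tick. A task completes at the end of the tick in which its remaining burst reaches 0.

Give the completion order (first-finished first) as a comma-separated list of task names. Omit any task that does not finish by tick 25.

t=0: vr[A=0 H=0] → run A
t=1: vr[A=1024/655 G=0 H=0] → run G
t=2: vr[A=1024/655 F=0 G=1024/655 H=0] → run F
t=3: vr[A=1024/655 E=0 F=1024/2501 G=1024/655 H=0] → run E
t=4: vr[A=1024/655 E=1024/655 F=1024/2501 G=1024/655 H=0] → run H
t=5: vr[A=1024/655 E=1024/655 F=1024/2501 G=1024/655 H=1] → run F
t=6: vr[A=1024/655 E=1024/655 F=2048/2501 G=1024/655 H=1] → run F
t=7: vr[A=1024/655 E=1024/655 F=3072/2501 G=1024/655 H=1] → run H
t=8: vr[A=1024/655 E=1024/655 F=3072/2501 G=1024/655 H=2] → run F
t=9: vr[A=1024/655 E=1024/655 G=1024/655 H=2] → run A
t=10: vr[A=2048/655 E=1024/655 G=1024/655 H=2] → run E
t=11: vr[A=2048/655 E=2048/655 G=1024/655 H=2] → run G
t=12: vr[A=2048/655 E=2048/655 G=2048/655 H=2] → run H
t=13: vr[A=2048/655 E=2048/655 G=2048/655 H=3] → run H
t=14: vr[A=2048/655 E=2048/655 G=2048/655] → run A
t=15: vr[A=3072/655 E=2048/655 G=2048/655] → run E
t=16: vr[A=3072/655 E=3072/655 G=2048/655] → run G
t=17: vr[A=3072/655 E=3072/655] → run A
t=18: vr[A=4096/655 E=3072/655] → run E
t=19: vr[A=4096/655 E=4096/655] → run A
t=20: vr[A=1024/131 E=4096/655] → run E
t=21: vr[A=1024/131 E=1024/131] → run A
t=22: vr[E=1024/131] → run E
t=23: (idle)
t=24: (idle)
t=25: (idle)

completion order = F, H, G, A, E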